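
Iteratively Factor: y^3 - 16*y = (y + 4)*(y^2 - 4*y) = y*(y + 4)*(y - 4)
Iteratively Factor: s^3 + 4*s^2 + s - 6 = (s + 2)*(s^2 + 2*s - 3) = (s - 1)*(s + 2)*(s + 3)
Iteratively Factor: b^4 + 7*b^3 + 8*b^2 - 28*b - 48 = (b - 2)*(b^3 + 9*b^2 + 26*b + 24) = (b - 2)*(b + 2)*(b^2 + 7*b + 12) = (b - 2)*(b + 2)*(b + 4)*(b + 3)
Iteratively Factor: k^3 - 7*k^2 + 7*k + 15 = (k + 1)*(k^2 - 8*k + 15) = (k - 3)*(k + 1)*(k - 5)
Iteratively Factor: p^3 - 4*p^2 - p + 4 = (p + 1)*(p^2 - 5*p + 4) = (p - 4)*(p + 1)*(p - 1)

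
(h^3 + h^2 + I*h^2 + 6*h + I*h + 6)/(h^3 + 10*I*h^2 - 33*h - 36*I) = (h^2 + h*(1 - 2*I) - 2*I)/(h^2 + 7*I*h - 12)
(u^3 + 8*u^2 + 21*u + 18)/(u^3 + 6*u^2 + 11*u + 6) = (u + 3)/(u + 1)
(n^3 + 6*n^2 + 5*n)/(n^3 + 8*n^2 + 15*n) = (n + 1)/(n + 3)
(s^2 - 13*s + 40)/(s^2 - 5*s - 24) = (s - 5)/(s + 3)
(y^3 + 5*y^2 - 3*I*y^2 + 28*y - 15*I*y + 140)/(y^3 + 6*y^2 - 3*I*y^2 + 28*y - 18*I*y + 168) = (y + 5)/(y + 6)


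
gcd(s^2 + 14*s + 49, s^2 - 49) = s + 7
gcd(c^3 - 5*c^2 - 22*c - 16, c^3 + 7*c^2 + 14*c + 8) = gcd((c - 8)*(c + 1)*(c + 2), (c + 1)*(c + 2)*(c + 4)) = c^2 + 3*c + 2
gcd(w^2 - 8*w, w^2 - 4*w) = w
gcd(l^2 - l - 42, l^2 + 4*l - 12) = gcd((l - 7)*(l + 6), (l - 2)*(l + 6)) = l + 6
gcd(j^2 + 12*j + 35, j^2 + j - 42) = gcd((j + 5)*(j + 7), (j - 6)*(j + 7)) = j + 7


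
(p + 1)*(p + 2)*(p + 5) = p^3 + 8*p^2 + 17*p + 10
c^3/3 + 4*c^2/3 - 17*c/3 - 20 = (c/3 + 1)*(c - 4)*(c + 5)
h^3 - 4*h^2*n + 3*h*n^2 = h*(h - 3*n)*(h - n)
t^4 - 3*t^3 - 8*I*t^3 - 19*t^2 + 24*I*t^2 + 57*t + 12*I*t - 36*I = (t - 3)*(t - 4*I)*(t - 3*I)*(t - I)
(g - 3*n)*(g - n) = g^2 - 4*g*n + 3*n^2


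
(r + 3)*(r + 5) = r^2 + 8*r + 15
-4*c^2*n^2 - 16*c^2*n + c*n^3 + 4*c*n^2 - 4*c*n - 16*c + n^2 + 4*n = (-4*c + n)*(n + 4)*(c*n + 1)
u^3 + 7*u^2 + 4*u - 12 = (u - 1)*(u + 2)*(u + 6)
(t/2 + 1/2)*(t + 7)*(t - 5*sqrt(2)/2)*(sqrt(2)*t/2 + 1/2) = sqrt(2)*t^4/4 - t^3 + 2*sqrt(2)*t^3 - 8*t^2 + 9*sqrt(2)*t^2/8 - 5*sqrt(2)*t - 7*t - 35*sqrt(2)/8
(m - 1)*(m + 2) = m^2 + m - 2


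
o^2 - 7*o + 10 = (o - 5)*(o - 2)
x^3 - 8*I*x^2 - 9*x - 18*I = (x - 6*I)*(x - 3*I)*(x + I)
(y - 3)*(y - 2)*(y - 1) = y^3 - 6*y^2 + 11*y - 6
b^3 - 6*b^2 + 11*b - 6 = (b - 3)*(b - 2)*(b - 1)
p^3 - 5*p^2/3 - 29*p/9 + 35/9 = (p - 7/3)*(p - 1)*(p + 5/3)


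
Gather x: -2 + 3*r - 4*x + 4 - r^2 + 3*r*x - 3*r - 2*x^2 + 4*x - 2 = -r^2 + 3*r*x - 2*x^2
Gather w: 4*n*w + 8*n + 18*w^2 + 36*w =8*n + 18*w^2 + w*(4*n + 36)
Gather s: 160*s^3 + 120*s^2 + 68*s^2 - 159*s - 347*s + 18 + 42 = 160*s^3 + 188*s^2 - 506*s + 60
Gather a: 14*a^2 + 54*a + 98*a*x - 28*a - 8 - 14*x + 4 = 14*a^2 + a*(98*x + 26) - 14*x - 4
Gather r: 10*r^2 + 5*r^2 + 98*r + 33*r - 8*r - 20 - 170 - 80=15*r^2 + 123*r - 270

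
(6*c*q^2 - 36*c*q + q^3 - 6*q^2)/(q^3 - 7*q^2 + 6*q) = (6*c + q)/(q - 1)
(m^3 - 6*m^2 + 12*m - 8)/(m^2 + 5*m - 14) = (m^2 - 4*m + 4)/(m + 7)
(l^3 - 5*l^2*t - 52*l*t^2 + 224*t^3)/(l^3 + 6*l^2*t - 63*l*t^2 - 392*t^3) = (l - 4*t)/(l + 7*t)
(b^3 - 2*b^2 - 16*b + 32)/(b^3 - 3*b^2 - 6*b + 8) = (b^2 + 2*b - 8)/(b^2 + b - 2)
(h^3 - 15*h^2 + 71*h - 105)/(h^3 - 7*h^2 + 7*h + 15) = (h - 7)/(h + 1)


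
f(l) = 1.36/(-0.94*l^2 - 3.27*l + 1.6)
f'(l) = 1.36*(1.88*l + 3.27)/(-0.94*l^2 - 3.27*l + 1.6)^2 = (2.5568*l + 4.4472)/(0.94*l^2 + 3.27*l - 1.6)^2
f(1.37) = -0.29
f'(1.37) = 0.37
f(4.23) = -0.05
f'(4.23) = 0.02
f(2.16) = -0.14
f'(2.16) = 0.10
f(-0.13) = 0.68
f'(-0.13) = 1.02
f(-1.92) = 0.31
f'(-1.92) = -0.02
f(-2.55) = 0.36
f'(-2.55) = -0.14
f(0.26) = 1.98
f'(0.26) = 10.85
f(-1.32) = 0.32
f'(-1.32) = 0.06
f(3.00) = -0.08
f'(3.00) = 0.04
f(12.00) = -0.01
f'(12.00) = 0.00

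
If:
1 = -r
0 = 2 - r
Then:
No Solution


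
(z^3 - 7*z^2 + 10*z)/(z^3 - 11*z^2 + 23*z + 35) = z*(z - 2)/(z^2 - 6*z - 7)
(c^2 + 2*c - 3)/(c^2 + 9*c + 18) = (c - 1)/(c + 6)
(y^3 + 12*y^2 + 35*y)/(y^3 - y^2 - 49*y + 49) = y*(y + 5)/(y^2 - 8*y + 7)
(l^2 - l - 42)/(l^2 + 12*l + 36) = (l - 7)/(l + 6)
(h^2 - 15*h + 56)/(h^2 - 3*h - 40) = (h - 7)/(h + 5)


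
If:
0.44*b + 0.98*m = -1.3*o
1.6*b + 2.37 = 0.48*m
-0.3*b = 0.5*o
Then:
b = -1.65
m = -0.57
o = 0.99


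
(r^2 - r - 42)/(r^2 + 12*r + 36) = (r - 7)/(r + 6)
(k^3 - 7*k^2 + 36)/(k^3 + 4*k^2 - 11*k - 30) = (k - 6)/(k + 5)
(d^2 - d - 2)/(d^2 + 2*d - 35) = (d^2 - d - 2)/(d^2 + 2*d - 35)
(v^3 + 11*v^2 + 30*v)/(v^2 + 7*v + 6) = v*(v + 5)/(v + 1)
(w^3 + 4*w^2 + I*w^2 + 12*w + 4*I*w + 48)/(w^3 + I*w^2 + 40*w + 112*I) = (w^2 + w*(4 - 3*I) - 12*I)/(w^2 - 3*I*w + 28)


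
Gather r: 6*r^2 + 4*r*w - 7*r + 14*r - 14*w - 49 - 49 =6*r^2 + r*(4*w + 7) - 14*w - 98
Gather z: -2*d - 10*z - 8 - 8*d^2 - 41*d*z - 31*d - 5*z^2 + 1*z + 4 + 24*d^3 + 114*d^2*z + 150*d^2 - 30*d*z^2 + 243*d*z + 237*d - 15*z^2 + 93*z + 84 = 24*d^3 + 142*d^2 + 204*d + z^2*(-30*d - 20) + z*(114*d^2 + 202*d + 84) + 80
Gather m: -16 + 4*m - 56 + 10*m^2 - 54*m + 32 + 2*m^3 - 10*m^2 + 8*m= 2*m^3 - 42*m - 40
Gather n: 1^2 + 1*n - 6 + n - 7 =2*n - 12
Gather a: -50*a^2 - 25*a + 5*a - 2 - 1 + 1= -50*a^2 - 20*a - 2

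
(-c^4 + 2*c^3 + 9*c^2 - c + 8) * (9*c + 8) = -9*c^5 + 10*c^4 + 97*c^3 + 63*c^2 + 64*c + 64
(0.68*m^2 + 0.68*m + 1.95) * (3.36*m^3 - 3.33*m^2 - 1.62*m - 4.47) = 2.2848*m^5 + 0.0204*m^4 + 3.186*m^3 - 10.6347*m^2 - 6.1986*m - 8.7165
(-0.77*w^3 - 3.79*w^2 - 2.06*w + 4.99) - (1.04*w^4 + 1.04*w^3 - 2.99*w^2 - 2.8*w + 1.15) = -1.04*w^4 - 1.81*w^3 - 0.8*w^2 + 0.74*w + 3.84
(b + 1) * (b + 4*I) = b^2 + b + 4*I*b + 4*I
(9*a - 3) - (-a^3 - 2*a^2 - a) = a^3 + 2*a^2 + 10*a - 3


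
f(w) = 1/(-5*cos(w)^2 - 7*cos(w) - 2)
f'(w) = (-10*sin(w)*cos(w) - 7*sin(w))/(-5*cos(w)^2 - 7*cos(w) - 2)^2 = -(10*cos(w) + 7)*sin(w)/(5*cos(w)^2 + 7*cos(w) + 2)^2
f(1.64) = -0.65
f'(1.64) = -2.65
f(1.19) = -0.19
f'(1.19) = -0.36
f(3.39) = 11.45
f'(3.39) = -86.73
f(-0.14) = -0.07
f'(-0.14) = 0.01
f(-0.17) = -0.07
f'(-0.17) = 0.02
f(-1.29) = -0.23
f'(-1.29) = 0.50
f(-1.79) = -1.40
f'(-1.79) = 9.23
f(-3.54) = 4.90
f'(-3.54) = 20.61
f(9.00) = 4.40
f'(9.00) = 16.87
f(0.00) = -0.07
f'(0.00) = 0.00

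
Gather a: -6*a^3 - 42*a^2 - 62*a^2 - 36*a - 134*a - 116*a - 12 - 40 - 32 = -6*a^3 - 104*a^2 - 286*a - 84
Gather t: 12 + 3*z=3*z + 12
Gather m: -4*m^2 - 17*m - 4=-4*m^2 - 17*m - 4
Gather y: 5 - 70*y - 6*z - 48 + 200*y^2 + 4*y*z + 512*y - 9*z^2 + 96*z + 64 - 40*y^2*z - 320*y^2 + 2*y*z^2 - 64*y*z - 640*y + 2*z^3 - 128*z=y^2*(-40*z - 120) + y*(2*z^2 - 60*z - 198) + 2*z^3 - 9*z^2 - 38*z + 21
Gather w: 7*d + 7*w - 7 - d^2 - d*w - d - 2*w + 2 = -d^2 + 6*d + w*(5 - d) - 5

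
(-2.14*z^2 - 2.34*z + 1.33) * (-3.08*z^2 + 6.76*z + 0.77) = 6.5912*z^4 - 7.2592*z^3 - 21.5626*z^2 + 7.189*z + 1.0241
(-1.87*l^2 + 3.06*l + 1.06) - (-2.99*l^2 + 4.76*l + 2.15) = 1.12*l^2 - 1.7*l - 1.09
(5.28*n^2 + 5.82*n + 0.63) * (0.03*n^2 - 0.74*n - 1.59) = 0.1584*n^4 - 3.7326*n^3 - 12.6831*n^2 - 9.72*n - 1.0017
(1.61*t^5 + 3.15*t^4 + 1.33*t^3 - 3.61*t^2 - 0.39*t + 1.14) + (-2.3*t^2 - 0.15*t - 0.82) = 1.61*t^5 + 3.15*t^4 + 1.33*t^3 - 5.91*t^2 - 0.54*t + 0.32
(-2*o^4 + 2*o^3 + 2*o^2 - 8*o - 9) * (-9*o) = 18*o^5 - 18*o^4 - 18*o^3 + 72*o^2 + 81*o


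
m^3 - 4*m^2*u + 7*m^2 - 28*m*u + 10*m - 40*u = (m + 2)*(m + 5)*(m - 4*u)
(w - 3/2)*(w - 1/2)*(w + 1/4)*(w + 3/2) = w^4 - w^3/4 - 19*w^2/8 + 9*w/16 + 9/32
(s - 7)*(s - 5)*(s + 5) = s^3 - 7*s^2 - 25*s + 175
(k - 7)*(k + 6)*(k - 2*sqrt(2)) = k^3 - 2*sqrt(2)*k^2 - k^2 - 42*k + 2*sqrt(2)*k + 84*sqrt(2)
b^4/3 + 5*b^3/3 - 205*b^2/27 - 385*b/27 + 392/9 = (b/3 + 1)*(b - 8/3)*(b - 7/3)*(b + 7)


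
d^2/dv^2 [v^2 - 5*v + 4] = 2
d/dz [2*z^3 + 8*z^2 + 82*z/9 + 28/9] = 6*z^2 + 16*z + 82/9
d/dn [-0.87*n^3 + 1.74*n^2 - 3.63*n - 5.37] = -2.61*n^2 + 3.48*n - 3.63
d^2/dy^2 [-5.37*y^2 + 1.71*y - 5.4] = -10.7400000000000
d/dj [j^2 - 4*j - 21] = 2*j - 4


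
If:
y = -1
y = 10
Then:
No Solution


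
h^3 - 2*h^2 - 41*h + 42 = (h - 7)*(h - 1)*(h + 6)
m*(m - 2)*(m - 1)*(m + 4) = m^4 + m^3 - 10*m^2 + 8*m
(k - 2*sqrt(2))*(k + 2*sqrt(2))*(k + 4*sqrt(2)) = k^3 + 4*sqrt(2)*k^2 - 8*k - 32*sqrt(2)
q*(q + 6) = q^2 + 6*q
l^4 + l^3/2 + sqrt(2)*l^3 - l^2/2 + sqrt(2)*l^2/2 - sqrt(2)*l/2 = l*(l - 1/2)*(l + 1)*(l + sqrt(2))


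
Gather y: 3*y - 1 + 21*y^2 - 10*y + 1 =21*y^2 - 7*y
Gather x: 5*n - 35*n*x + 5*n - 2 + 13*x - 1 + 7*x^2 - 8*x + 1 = 10*n + 7*x^2 + x*(5 - 35*n) - 2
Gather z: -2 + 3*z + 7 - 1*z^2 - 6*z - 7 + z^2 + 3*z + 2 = 0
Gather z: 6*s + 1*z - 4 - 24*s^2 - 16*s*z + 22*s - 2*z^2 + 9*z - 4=-24*s^2 + 28*s - 2*z^2 + z*(10 - 16*s) - 8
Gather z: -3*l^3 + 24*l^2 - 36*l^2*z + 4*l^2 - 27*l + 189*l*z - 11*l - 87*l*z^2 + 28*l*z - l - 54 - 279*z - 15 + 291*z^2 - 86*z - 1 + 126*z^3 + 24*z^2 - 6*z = -3*l^3 + 28*l^2 - 39*l + 126*z^3 + z^2*(315 - 87*l) + z*(-36*l^2 + 217*l - 371) - 70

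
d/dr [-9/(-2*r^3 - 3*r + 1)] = 27*(-2*r^2 - 1)/(2*r^3 + 3*r - 1)^2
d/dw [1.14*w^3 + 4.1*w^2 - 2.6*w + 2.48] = 3.42*w^2 + 8.2*w - 2.6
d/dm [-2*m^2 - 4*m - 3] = -4*m - 4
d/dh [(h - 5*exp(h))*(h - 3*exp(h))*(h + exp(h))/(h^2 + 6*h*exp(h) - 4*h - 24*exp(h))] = (-2*(h - 5*exp(h))*(h - 3*exp(h))*(h + exp(h))*(3*h*exp(h) + h - 9*exp(h) - 2) + ((h - 5*exp(h))*(h - 3*exp(h))*(exp(h) + 1) - (h - 5*exp(h))*(h + exp(h))*(3*exp(h) - 1) - (h - 3*exp(h))*(h + exp(h))*(5*exp(h) - 1))*(h^2 + 6*h*exp(h) - 4*h - 24*exp(h)))/(h^2 + 6*h*exp(h) - 4*h - 24*exp(h))^2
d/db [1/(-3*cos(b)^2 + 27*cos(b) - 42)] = (9 - 2*cos(b))*sin(b)/(3*(cos(b)^2 - 9*cos(b) + 14)^2)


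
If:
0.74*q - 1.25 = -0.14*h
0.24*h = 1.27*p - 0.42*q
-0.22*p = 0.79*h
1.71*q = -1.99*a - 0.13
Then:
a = -1.54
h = -0.15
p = 0.54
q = 1.72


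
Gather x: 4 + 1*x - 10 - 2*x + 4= -x - 2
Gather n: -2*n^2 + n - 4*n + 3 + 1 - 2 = -2*n^2 - 3*n + 2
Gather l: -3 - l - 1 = -l - 4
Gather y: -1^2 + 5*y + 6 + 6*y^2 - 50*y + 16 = 6*y^2 - 45*y + 21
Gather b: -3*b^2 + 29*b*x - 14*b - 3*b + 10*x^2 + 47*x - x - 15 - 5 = -3*b^2 + b*(29*x - 17) + 10*x^2 + 46*x - 20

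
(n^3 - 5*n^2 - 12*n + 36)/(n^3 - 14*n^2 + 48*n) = (n^2 + n - 6)/(n*(n - 8))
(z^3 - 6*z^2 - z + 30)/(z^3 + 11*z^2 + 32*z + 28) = (z^2 - 8*z + 15)/(z^2 + 9*z + 14)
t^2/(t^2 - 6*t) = t/(t - 6)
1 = 1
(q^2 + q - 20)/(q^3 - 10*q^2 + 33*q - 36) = (q + 5)/(q^2 - 6*q + 9)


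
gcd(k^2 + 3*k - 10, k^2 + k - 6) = k - 2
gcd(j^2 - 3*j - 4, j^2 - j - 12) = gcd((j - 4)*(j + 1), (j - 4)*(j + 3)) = j - 4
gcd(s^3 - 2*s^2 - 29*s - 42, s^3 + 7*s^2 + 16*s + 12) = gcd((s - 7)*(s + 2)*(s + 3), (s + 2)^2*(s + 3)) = s^2 + 5*s + 6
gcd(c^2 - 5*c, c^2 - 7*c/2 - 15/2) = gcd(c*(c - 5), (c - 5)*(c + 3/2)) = c - 5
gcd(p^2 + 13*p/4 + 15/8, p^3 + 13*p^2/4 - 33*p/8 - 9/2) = p + 3/4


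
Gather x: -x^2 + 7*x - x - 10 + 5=-x^2 + 6*x - 5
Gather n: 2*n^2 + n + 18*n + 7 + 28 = 2*n^2 + 19*n + 35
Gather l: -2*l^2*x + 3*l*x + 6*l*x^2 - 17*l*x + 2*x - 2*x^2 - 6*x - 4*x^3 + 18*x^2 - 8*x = -2*l^2*x + l*(6*x^2 - 14*x) - 4*x^3 + 16*x^2 - 12*x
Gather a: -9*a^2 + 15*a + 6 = -9*a^2 + 15*a + 6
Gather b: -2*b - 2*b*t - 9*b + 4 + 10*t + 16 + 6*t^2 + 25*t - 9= b*(-2*t - 11) + 6*t^2 + 35*t + 11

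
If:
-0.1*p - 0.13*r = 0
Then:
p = -1.3*r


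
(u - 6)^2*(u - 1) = u^3 - 13*u^2 + 48*u - 36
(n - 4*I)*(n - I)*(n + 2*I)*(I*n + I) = I*n^4 + 3*n^3 + I*n^3 + 3*n^2 + 6*I*n^2 + 8*n + 6*I*n + 8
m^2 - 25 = (m - 5)*(m + 5)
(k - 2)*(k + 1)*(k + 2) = k^3 + k^2 - 4*k - 4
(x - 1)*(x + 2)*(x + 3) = x^3 + 4*x^2 + x - 6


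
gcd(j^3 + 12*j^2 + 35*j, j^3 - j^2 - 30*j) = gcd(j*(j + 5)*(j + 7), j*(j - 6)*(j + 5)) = j^2 + 5*j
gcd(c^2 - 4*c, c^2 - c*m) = c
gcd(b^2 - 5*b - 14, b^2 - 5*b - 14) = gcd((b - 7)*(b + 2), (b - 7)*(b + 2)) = b^2 - 5*b - 14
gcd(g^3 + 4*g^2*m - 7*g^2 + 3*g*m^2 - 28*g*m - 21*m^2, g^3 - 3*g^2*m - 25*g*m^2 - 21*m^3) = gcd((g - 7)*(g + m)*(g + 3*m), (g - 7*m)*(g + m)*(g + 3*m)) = g^2 + 4*g*m + 3*m^2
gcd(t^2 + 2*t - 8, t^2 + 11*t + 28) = t + 4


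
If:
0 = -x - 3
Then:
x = -3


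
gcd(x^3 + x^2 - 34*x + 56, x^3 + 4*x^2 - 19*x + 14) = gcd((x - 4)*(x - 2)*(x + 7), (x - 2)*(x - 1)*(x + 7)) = x^2 + 5*x - 14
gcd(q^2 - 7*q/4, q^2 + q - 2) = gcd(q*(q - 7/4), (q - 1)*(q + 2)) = 1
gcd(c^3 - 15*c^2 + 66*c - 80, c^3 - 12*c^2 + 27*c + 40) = c^2 - 13*c + 40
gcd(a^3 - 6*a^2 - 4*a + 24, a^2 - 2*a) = a - 2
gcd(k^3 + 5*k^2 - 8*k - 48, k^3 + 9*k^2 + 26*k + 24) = k + 4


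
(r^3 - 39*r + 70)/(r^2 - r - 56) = (r^2 - 7*r + 10)/(r - 8)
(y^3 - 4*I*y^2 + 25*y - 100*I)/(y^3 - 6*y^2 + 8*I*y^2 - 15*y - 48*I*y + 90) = (y^2 - 9*I*y - 20)/(y^2 + 3*y*(-2 + I) - 18*I)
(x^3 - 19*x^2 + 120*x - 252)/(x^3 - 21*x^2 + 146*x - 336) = (x - 6)/(x - 8)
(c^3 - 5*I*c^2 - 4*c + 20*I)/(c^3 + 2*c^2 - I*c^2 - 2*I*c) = (c^2 - c*(2 + 5*I) + 10*I)/(c*(c - I))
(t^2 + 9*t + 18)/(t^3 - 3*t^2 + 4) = (t^2 + 9*t + 18)/(t^3 - 3*t^2 + 4)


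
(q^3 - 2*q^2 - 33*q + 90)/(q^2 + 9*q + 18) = (q^2 - 8*q + 15)/(q + 3)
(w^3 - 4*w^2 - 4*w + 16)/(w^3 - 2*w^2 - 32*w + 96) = (w^2 - 4)/(w^2 + 2*w - 24)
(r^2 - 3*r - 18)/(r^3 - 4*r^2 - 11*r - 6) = (r + 3)/(r^2 + 2*r + 1)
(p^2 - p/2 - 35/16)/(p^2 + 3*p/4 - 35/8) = (4*p + 5)/(2*(2*p + 5))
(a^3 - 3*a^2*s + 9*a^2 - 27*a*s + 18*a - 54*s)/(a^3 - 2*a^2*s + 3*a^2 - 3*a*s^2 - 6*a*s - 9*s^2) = (a + 6)/(a + s)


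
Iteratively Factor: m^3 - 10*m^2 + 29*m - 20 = (m - 4)*(m^2 - 6*m + 5) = (m - 5)*(m - 4)*(m - 1)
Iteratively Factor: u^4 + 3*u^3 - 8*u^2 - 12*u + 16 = (u - 1)*(u^3 + 4*u^2 - 4*u - 16) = (u - 1)*(u + 4)*(u^2 - 4) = (u - 1)*(u + 2)*(u + 4)*(u - 2)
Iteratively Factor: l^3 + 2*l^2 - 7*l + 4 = (l - 1)*(l^2 + 3*l - 4) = (l - 1)*(l + 4)*(l - 1)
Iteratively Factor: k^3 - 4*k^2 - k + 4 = (k + 1)*(k^2 - 5*k + 4) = (k - 4)*(k + 1)*(k - 1)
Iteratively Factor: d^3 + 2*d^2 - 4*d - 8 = (d + 2)*(d^2 - 4) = (d - 2)*(d + 2)*(d + 2)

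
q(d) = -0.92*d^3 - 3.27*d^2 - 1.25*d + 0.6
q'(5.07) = -105.35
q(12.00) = -2075.04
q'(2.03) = -25.90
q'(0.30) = -3.46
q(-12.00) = 1134.48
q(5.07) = -209.69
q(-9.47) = 500.52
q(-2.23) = -2.67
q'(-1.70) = 1.89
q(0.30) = -0.09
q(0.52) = -1.06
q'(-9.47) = -186.84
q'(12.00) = -477.17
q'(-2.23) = -0.39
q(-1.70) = -2.21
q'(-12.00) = -320.21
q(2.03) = -23.11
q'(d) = -2.76*d^2 - 6.54*d - 1.25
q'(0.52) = -5.40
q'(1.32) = -14.69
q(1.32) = -8.86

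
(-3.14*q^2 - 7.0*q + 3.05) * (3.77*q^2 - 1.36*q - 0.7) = -11.8378*q^4 - 22.1196*q^3 + 23.2165*q^2 + 0.752*q - 2.135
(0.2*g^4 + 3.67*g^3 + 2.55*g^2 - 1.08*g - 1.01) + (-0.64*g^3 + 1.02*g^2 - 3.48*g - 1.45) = 0.2*g^4 + 3.03*g^3 + 3.57*g^2 - 4.56*g - 2.46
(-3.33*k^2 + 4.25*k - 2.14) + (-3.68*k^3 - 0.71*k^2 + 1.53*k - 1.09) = -3.68*k^3 - 4.04*k^2 + 5.78*k - 3.23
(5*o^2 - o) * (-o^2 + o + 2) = -5*o^4 + 6*o^3 + 9*o^2 - 2*o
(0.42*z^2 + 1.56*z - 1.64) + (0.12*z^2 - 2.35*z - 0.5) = 0.54*z^2 - 0.79*z - 2.14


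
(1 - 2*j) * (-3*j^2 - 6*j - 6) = 6*j^3 + 9*j^2 + 6*j - 6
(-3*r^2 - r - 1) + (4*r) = -3*r^2 + 3*r - 1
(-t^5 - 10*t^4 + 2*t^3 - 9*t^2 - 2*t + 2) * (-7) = 7*t^5 + 70*t^4 - 14*t^3 + 63*t^2 + 14*t - 14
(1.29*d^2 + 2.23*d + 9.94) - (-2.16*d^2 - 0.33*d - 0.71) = 3.45*d^2 + 2.56*d + 10.65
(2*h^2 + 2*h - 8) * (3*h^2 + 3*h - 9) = 6*h^4 + 12*h^3 - 36*h^2 - 42*h + 72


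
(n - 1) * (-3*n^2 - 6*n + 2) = -3*n^3 - 3*n^2 + 8*n - 2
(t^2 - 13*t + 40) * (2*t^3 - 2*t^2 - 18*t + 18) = 2*t^5 - 28*t^4 + 88*t^3 + 172*t^2 - 954*t + 720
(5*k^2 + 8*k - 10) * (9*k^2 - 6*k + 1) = 45*k^4 + 42*k^3 - 133*k^2 + 68*k - 10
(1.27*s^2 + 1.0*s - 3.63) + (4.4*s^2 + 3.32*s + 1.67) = 5.67*s^2 + 4.32*s - 1.96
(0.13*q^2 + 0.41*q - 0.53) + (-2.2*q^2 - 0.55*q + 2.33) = -2.07*q^2 - 0.14*q + 1.8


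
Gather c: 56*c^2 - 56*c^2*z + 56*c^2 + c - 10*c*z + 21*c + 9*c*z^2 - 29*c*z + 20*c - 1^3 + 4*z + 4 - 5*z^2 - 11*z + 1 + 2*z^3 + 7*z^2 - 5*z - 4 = c^2*(112 - 56*z) + c*(9*z^2 - 39*z + 42) + 2*z^3 + 2*z^2 - 12*z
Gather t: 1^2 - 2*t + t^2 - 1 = t^2 - 2*t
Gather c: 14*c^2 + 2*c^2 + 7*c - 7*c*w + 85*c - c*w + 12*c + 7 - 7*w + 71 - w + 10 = 16*c^2 + c*(104 - 8*w) - 8*w + 88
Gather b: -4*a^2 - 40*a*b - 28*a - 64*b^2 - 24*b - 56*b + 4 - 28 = -4*a^2 - 28*a - 64*b^2 + b*(-40*a - 80) - 24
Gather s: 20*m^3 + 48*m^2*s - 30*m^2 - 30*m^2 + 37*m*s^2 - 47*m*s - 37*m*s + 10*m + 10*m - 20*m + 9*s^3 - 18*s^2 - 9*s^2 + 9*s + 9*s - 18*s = 20*m^3 - 60*m^2 + 9*s^3 + s^2*(37*m - 27) + s*(48*m^2 - 84*m)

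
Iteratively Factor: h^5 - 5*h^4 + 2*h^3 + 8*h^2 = (h + 1)*(h^4 - 6*h^3 + 8*h^2) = (h - 2)*(h + 1)*(h^3 - 4*h^2) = h*(h - 2)*(h + 1)*(h^2 - 4*h) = h*(h - 4)*(h - 2)*(h + 1)*(h)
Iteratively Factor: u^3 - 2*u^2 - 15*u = (u - 5)*(u^2 + 3*u) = u*(u - 5)*(u + 3)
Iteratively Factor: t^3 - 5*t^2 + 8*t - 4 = (t - 2)*(t^2 - 3*t + 2) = (t - 2)^2*(t - 1)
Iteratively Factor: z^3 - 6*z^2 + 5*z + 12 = (z - 4)*(z^2 - 2*z - 3) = (z - 4)*(z + 1)*(z - 3)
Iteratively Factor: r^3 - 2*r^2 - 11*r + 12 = (r - 4)*(r^2 + 2*r - 3) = (r - 4)*(r - 1)*(r + 3)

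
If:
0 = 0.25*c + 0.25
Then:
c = -1.00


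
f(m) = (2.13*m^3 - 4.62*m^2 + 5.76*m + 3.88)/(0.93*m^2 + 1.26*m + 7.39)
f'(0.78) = 0.05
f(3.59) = 2.66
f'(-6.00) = 2.88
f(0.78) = 0.74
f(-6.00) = -19.73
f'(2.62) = 0.95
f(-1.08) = -1.46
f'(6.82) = 2.05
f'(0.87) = 0.05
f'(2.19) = 0.69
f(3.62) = 2.70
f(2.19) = 1.14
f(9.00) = 13.12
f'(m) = (-1.86*m - 1.26)*(2.13*m^3 - 4.62*m^2 + 5.76*m + 3.88)/(0.93*m^2 + 1.26*m + 7.39)^2 + (6.39*m^2 - 9.24*m + 5.76)/(0.93*m^2 + 1.26*m + 7.39) = (1.9809*m^4 + 5.3676*m^3 + 36.0441*m^2 - 75.5004*m + 37.6776)/(0.8649*m^4 + 2.3436*m^3 + 15.333*m^2 + 18.6228*m + 54.6121)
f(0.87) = 0.74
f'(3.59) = 1.42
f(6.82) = 8.51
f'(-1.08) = 3.11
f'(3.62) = 1.43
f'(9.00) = 2.17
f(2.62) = 1.50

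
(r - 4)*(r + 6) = r^2 + 2*r - 24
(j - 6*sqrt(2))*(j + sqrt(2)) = j^2 - 5*sqrt(2)*j - 12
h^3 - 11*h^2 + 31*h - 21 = (h - 7)*(h - 3)*(h - 1)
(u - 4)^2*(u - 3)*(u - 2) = u^4 - 13*u^3 + 62*u^2 - 128*u + 96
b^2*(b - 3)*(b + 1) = b^4 - 2*b^3 - 3*b^2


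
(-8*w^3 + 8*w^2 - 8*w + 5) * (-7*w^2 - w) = 56*w^5 - 48*w^4 + 48*w^3 - 27*w^2 - 5*w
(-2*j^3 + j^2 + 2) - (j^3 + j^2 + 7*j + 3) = -3*j^3 - 7*j - 1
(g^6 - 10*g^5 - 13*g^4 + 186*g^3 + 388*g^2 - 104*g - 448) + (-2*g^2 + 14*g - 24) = g^6 - 10*g^5 - 13*g^4 + 186*g^3 + 386*g^2 - 90*g - 472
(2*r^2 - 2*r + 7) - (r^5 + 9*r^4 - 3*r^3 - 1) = -r^5 - 9*r^4 + 3*r^3 + 2*r^2 - 2*r + 8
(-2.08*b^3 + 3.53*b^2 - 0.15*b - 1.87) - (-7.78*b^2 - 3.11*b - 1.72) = -2.08*b^3 + 11.31*b^2 + 2.96*b - 0.15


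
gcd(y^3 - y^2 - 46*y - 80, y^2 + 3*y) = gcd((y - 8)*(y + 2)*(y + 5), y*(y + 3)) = 1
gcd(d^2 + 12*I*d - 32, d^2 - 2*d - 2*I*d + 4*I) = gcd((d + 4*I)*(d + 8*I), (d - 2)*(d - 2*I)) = 1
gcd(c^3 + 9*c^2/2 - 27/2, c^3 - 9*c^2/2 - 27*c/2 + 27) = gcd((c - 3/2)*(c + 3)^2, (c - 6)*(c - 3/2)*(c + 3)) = c^2 + 3*c/2 - 9/2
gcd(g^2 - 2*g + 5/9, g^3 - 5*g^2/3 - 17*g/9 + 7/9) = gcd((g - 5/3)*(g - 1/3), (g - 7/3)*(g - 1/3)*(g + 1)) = g - 1/3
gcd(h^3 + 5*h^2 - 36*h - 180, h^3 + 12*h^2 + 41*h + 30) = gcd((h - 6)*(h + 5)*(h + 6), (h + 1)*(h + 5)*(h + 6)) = h^2 + 11*h + 30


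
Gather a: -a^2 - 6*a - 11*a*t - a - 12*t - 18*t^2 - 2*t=-a^2 + a*(-11*t - 7) - 18*t^2 - 14*t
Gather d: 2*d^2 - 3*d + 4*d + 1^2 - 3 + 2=2*d^2 + d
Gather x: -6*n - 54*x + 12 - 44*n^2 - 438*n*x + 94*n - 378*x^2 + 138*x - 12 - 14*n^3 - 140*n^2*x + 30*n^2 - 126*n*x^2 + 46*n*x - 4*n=-14*n^3 - 14*n^2 + 84*n + x^2*(-126*n - 378) + x*(-140*n^2 - 392*n + 84)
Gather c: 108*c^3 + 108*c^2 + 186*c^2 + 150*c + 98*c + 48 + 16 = 108*c^3 + 294*c^2 + 248*c + 64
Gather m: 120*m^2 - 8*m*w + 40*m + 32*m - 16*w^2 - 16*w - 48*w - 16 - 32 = 120*m^2 + m*(72 - 8*w) - 16*w^2 - 64*w - 48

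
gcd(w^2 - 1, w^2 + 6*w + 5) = w + 1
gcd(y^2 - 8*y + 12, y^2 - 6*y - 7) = 1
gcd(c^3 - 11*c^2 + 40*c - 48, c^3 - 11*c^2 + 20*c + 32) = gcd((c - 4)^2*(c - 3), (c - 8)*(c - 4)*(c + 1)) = c - 4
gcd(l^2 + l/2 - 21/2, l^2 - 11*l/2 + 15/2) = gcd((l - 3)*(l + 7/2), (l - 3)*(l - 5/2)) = l - 3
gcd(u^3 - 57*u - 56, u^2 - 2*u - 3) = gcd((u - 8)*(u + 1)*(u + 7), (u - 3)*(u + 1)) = u + 1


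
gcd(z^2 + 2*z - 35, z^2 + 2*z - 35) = z^2 + 2*z - 35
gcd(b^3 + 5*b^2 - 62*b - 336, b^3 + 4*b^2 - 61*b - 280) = b^2 - b - 56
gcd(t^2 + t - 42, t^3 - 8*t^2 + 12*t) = t - 6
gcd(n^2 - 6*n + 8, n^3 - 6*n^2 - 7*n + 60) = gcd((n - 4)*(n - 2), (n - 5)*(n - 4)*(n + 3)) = n - 4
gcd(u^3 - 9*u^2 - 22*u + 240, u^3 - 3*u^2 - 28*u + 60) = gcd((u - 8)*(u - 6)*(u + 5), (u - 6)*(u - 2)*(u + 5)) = u^2 - u - 30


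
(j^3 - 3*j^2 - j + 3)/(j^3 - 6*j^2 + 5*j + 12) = (j - 1)/(j - 4)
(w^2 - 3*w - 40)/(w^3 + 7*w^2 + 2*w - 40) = (w - 8)/(w^2 + 2*w - 8)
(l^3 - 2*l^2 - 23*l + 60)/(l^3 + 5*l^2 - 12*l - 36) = (l^2 + l - 20)/(l^2 + 8*l + 12)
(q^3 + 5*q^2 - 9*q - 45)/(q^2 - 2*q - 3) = (q^2 + 8*q + 15)/(q + 1)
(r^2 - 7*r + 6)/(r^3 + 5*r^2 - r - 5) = (r - 6)/(r^2 + 6*r + 5)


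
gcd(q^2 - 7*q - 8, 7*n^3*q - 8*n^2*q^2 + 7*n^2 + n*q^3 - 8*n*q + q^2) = 1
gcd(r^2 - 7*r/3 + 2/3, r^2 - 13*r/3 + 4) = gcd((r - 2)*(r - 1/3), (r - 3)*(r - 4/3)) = 1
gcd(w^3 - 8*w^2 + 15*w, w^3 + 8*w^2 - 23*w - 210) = w - 5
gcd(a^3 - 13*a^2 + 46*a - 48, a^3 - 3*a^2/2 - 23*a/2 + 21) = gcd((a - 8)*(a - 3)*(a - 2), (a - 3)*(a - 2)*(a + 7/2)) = a^2 - 5*a + 6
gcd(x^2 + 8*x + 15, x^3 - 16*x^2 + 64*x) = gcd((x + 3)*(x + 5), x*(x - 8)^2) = 1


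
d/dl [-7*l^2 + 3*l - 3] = 3 - 14*l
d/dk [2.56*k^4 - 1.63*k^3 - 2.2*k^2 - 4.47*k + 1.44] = 10.24*k^3 - 4.89*k^2 - 4.4*k - 4.47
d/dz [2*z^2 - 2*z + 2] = 4*z - 2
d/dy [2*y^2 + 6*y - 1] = 4*y + 6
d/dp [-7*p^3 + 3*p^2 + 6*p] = -21*p^2 + 6*p + 6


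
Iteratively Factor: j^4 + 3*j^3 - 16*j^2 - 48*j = (j)*(j^3 + 3*j^2 - 16*j - 48) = j*(j - 4)*(j^2 + 7*j + 12) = j*(j - 4)*(j + 4)*(j + 3)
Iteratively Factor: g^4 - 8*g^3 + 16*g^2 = (g)*(g^3 - 8*g^2 + 16*g) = g*(g - 4)*(g^2 - 4*g) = g^2*(g - 4)*(g - 4)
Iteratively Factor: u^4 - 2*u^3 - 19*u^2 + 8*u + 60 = (u + 2)*(u^3 - 4*u^2 - 11*u + 30) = (u - 5)*(u + 2)*(u^2 + u - 6) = (u - 5)*(u + 2)*(u + 3)*(u - 2)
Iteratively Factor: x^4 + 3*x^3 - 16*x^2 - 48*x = (x - 4)*(x^3 + 7*x^2 + 12*x) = (x - 4)*(x + 3)*(x^2 + 4*x) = (x - 4)*(x + 3)*(x + 4)*(x)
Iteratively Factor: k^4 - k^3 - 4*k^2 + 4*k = (k - 1)*(k^3 - 4*k) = (k - 2)*(k - 1)*(k^2 + 2*k) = (k - 2)*(k - 1)*(k + 2)*(k)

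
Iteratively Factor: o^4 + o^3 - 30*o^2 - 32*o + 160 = (o - 2)*(o^3 + 3*o^2 - 24*o - 80) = (o - 2)*(o + 4)*(o^2 - o - 20) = (o - 2)*(o + 4)^2*(o - 5)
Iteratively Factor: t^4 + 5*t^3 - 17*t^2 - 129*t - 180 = (t + 3)*(t^3 + 2*t^2 - 23*t - 60) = (t + 3)*(t + 4)*(t^2 - 2*t - 15) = (t - 5)*(t + 3)*(t + 4)*(t + 3)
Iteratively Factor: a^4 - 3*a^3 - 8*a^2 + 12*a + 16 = (a + 2)*(a^3 - 5*a^2 + 2*a + 8) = (a + 1)*(a + 2)*(a^2 - 6*a + 8) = (a - 2)*(a + 1)*(a + 2)*(a - 4)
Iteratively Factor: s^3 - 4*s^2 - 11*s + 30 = (s + 3)*(s^2 - 7*s + 10) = (s - 5)*(s + 3)*(s - 2)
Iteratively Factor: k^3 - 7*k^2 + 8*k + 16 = (k + 1)*(k^2 - 8*k + 16) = (k - 4)*(k + 1)*(k - 4)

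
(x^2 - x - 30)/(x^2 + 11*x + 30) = (x - 6)/(x + 6)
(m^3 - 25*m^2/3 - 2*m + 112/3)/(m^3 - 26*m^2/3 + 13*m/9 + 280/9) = 3*(m + 2)/(3*m + 5)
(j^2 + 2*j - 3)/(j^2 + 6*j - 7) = (j + 3)/(j + 7)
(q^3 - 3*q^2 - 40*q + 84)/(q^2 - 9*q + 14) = q + 6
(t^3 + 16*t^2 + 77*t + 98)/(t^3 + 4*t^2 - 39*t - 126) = (t^2 + 9*t + 14)/(t^2 - 3*t - 18)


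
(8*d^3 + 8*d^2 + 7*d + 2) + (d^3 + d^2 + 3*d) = 9*d^3 + 9*d^2 + 10*d + 2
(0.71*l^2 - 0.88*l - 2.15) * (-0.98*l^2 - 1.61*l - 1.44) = -0.6958*l^4 - 0.2807*l^3 + 2.5014*l^2 + 4.7287*l + 3.096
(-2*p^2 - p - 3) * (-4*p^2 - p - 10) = 8*p^4 + 6*p^3 + 33*p^2 + 13*p + 30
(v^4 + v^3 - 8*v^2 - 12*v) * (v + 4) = v^5 + 5*v^4 - 4*v^3 - 44*v^2 - 48*v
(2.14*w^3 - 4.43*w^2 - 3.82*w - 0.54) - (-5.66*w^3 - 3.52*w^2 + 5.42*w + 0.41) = 7.8*w^3 - 0.91*w^2 - 9.24*w - 0.95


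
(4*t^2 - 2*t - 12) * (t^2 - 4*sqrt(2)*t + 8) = 4*t^4 - 16*sqrt(2)*t^3 - 2*t^3 + 8*sqrt(2)*t^2 + 20*t^2 - 16*t + 48*sqrt(2)*t - 96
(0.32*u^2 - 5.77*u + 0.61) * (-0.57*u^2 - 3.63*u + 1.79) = -0.1824*u^4 + 2.1273*u^3 + 21.1702*u^2 - 12.5426*u + 1.0919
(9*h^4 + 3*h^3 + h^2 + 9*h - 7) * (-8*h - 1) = -72*h^5 - 33*h^4 - 11*h^3 - 73*h^2 + 47*h + 7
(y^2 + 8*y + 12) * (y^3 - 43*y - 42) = y^5 + 8*y^4 - 31*y^3 - 386*y^2 - 852*y - 504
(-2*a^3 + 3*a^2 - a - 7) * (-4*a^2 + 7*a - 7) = 8*a^5 - 26*a^4 + 39*a^3 - 42*a + 49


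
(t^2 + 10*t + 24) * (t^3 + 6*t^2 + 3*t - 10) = t^5 + 16*t^4 + 87*t^3 + 164*t^2 - 28*t - 240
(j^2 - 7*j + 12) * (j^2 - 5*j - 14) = j^4 - 12*j^3 + 33*j^2 + 38*j - 168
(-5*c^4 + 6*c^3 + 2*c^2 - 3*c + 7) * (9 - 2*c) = 10*c^5 - 57*c^4 + 50*c^3 + 24*c^2 - 41*c + 63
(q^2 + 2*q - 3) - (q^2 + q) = q - 3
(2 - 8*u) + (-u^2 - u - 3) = -u^2 - 9*u - 1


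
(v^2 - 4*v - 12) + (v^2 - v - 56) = 2*v^2 - 5*v - 68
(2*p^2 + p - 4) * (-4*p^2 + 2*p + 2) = -8*p^4 + 22*p^2 - 6*p - 8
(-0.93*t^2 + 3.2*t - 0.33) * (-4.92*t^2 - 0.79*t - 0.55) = 4.5756*t^4 - 15.0093*t^3 - 0.3929*t^2 - 1.4993*t + 0.1815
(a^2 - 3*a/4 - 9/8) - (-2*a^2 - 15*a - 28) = 3*a^2 + 57*a/4 + 215/8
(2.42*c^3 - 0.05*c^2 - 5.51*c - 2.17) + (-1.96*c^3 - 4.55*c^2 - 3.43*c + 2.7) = 0.46*c^3 - 4.6*c^2 - 8.94*c + 0.53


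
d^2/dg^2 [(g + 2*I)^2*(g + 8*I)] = 6*g + 24*I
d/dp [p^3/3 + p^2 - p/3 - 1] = p^2 + 2*p - 1/3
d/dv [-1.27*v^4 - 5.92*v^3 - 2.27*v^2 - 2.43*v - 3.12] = -5.08*v^3 - 17.76*v^2 - 4.54*v - 2.43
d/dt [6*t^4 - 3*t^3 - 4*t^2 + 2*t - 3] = 24*t^3 - 9*t^2 - 8*t + 2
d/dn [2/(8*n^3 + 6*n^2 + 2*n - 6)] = (-12*n^2 - 6*n - 1)/(4*n^3 + 3*n^2 + n - 3)^2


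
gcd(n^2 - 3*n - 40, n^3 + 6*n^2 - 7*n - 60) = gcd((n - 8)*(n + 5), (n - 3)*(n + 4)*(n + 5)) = n + 5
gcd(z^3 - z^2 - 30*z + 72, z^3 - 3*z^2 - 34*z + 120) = z^2 + 2*z - 24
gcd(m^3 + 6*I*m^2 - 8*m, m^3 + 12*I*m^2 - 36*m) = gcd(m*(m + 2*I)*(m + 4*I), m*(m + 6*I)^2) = m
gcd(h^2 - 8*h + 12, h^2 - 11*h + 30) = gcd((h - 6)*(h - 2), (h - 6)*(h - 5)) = h - 6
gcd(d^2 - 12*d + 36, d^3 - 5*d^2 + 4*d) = 1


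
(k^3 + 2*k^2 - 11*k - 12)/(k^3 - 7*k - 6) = (k + 4)/(k + 2)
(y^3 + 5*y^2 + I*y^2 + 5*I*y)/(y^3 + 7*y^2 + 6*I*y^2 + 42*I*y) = (y^2 + y*(5 + I) + 5*I)/(y^2 + y*(7 + 6*I) + 42*I)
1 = 1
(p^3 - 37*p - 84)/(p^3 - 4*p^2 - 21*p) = (p + 4)/p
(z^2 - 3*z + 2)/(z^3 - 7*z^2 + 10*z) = (z - 1)/(z*(z - 5))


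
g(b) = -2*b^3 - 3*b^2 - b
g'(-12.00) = -793.00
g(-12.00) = 3036.00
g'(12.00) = -937.00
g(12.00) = -3900.00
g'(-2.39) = -20.93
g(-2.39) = 12.56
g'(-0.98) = -0.88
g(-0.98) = -0.02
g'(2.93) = -70.09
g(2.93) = -78.99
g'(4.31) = -138.32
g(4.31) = -220.16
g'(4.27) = -136.02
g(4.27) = -214.68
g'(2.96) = -71.33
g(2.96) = -81.11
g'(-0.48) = 0.50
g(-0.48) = 0.01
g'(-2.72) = -29.07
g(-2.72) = 20.77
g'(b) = -6*b^2 - 6*b - 1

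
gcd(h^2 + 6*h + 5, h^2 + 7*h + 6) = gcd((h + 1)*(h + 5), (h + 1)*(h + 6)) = h + 1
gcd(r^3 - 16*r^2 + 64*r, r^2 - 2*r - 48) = r - 8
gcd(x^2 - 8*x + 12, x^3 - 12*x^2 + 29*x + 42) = x - 6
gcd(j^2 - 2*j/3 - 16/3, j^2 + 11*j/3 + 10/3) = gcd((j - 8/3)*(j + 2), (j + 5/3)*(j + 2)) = j + 2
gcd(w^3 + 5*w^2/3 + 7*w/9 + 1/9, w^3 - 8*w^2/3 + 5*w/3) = 1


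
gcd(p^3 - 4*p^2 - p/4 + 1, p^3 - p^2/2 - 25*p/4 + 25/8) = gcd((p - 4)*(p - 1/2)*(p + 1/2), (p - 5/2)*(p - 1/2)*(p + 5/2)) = p - 1/2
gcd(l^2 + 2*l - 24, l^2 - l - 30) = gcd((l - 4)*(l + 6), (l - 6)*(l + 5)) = 1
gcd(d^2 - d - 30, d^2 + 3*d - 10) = d + 5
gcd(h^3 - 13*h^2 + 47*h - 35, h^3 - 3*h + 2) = h - 1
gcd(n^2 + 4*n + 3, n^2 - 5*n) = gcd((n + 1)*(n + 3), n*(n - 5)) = 1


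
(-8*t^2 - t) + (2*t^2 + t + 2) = 2 - 6*t^2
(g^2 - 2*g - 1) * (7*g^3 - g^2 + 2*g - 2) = 7*g^5 - 15*g^4 - 3*g^3 - 5*g^2 + 2*g + 2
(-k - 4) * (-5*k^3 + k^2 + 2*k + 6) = 5*k^4 + 19*k^3 - 6*k^2 - 14*k - 24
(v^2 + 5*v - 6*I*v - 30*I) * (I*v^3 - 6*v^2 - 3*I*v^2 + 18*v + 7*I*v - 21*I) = I*v^5 + 2*I*v^4 + 28*I*v^3 + 42*v^2 + 86*I*v^2 + 84*v - 645*I*v - 630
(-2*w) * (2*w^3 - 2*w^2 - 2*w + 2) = -4*w^4 + 4*w^3 + 4*w^2 - 4*w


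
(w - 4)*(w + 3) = w^2 - w - 12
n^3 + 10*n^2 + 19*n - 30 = (n - 1)*(n + 5)*(n + 6)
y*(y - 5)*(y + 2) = y^3 - 3*y^2 - 10*y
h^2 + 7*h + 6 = (h + 1)*(h + 6)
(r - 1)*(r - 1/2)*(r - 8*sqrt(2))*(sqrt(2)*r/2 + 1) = sqrt(2)*r^4/2 - 7*r^3 - 3*sqrt(2)*r^3/4 - 31*sqrt(2)*r^2/4 + 21*r^2/2 - 7*r/2 + 12*sqrt(2)*r - 4*sqrt(2)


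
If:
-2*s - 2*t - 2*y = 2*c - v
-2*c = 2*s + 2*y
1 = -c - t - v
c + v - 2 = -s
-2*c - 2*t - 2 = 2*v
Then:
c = -3*y/2 - 4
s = y/2 + 4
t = y/2 + 1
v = y + 2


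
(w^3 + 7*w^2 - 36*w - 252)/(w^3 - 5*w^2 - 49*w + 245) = (w^2 - 36)/(w^2 - 12*w + 35)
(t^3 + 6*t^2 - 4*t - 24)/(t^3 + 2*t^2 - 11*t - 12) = (t^3 + 6*t^2 - 4*t - 24)/(t^3 + 2*t^2 - 11*t - 12)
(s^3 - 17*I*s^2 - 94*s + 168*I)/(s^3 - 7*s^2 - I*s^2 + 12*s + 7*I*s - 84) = (s^2 - 13*I*s - 42)/(s^2 + s*(-7 + 3*I) - 21*I)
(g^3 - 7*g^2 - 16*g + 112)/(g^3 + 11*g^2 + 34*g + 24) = (g^2 - 11*g + 28)/(g^2 + 7*g + 6)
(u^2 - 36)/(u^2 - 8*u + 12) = (u + 6)/(u - 2)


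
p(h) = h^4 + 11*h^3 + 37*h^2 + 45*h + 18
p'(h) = 4*h^3 + 33*h^2 + 74*h + 45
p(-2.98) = 0.24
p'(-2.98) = 11.68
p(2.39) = 519.70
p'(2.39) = 464.97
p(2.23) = 449.06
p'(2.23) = 418.48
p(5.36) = 3841.48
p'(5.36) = 2005.68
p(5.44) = 4004.43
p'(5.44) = 2068.11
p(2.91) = 805.04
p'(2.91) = 638.36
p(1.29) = 164.00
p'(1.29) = 203.96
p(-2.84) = 1.71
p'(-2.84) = 9.38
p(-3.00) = 0.00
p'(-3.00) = 12.00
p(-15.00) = 21168.00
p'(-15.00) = -7140.00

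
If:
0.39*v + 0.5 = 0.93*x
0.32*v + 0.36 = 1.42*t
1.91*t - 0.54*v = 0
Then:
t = 1.25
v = 4.42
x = 2.39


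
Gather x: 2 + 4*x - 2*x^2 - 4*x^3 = -4*x^3 - 2*x^2 + 4*x + 2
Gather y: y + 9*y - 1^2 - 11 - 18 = 10*y - 30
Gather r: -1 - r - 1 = -r - 2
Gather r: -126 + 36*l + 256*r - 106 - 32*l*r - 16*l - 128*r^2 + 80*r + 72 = 20*l - 128*r^2 + r*(336 - 32*l) - 160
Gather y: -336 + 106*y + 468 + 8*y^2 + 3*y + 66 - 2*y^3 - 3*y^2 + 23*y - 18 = -2*y^3 + 5*y^2 + 132*y + 180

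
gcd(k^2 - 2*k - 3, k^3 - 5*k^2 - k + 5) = k + 1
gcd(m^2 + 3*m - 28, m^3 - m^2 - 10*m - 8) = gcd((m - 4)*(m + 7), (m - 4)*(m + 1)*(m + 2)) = m - 4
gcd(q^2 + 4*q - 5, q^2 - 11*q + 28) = 1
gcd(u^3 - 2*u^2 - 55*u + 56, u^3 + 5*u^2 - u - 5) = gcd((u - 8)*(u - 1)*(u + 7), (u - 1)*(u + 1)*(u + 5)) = u - 1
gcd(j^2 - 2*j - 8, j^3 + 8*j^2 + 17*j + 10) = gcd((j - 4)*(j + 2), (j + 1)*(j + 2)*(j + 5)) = j + 2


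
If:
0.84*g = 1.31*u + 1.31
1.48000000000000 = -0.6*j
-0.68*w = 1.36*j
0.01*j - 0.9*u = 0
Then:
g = 1.52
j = -2.47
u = -0.03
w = 4.93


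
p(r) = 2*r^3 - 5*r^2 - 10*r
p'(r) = 6*r^2 - 10*r - 10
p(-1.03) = 2.81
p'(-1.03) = 6.67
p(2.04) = -24.23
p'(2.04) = -5.43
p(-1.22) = 1.13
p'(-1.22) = 11.13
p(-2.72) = -50.04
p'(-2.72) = 61.59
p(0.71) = -8.90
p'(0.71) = -14.08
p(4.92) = 67.96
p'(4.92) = 86.04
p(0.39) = -4.54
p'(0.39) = -12.99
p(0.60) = -7.37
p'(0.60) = -13.84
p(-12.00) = -4056.00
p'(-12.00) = 974.00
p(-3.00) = -69.00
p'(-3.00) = 74.00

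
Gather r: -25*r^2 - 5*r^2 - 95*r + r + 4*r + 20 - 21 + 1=-30*r^2 - 90*r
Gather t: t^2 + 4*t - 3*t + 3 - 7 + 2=t^2 + t - 2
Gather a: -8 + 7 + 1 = 0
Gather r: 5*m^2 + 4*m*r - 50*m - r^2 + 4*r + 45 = 5*m^2 - 50*m - r^2 + r*(4*m + 4) + 45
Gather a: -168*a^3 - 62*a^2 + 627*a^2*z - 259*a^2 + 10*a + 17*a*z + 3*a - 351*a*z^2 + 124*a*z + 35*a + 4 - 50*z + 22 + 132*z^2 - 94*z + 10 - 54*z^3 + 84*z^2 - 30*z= -168*a^3 + a^2*(627*z - 321) + a*(-351*z^2 + 141*z + 48) - 54*z^3 + 216*z^2 - 174*z + 36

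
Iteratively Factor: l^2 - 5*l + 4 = (l - 4)*(l - 1)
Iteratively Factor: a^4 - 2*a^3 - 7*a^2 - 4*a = (a + 1)*(a^3 - 3*a^2 - 4*a) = (a - 4)*(a + 1)*(a^2 + a) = (a - 4)*(a + 1)^2*(a)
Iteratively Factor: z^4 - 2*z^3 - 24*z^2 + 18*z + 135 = (z - 3)*(z^3 + z^2 - 21*z - 45) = (z - 3)*(z + 3)*(z^2 - 2*z - 15) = (z - 3)*(z + 3)^2*(z - 5)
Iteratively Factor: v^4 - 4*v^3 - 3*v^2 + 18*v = (v - 3)*(v^3 - v^2 - 6*v) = v*(v - 3)*(v^2 - v - 6) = v*(v - 3)*(v + 2)*(v - 3)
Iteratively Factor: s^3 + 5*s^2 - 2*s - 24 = (s + 4)*(s^2 + s - 6) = (s - 2)*(s + 4)*(s + 3)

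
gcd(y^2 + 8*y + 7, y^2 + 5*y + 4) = y + 1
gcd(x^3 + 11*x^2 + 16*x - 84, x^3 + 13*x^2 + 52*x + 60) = x + 6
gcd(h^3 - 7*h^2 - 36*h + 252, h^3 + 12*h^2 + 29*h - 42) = h + 6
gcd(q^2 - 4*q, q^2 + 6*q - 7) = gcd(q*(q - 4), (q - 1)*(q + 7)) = 1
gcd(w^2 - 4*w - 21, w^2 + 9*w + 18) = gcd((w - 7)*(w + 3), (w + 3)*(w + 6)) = w + 3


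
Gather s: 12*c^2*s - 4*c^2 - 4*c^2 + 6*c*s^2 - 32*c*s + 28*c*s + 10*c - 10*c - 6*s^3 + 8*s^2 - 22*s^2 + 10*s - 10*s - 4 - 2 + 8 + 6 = -8*c^2 - 6*s^3 + s^2*(6*c - 14) + s*(12*c^2 - 4*c) + 8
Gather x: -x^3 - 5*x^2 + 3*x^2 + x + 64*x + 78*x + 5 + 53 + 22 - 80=-x^3 - 2*x^2 + 143*x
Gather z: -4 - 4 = -8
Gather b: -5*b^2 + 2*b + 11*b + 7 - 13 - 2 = -5*b^2 + 13*b - 8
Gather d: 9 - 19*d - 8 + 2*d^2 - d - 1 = 2*d^2 - 20*d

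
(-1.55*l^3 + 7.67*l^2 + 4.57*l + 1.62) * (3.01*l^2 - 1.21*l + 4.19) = -4.6655*l^5 + 24.9622*l^4 - 2.0195*l^3 + 31.4838*l^2 + 17.1881*l + 6.7878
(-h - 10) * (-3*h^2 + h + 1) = 3*h^3 + 29*h^2 - 11*h - 10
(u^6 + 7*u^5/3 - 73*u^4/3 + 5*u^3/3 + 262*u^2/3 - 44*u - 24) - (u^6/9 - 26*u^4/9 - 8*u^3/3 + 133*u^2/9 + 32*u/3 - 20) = 8*u^6/9 + 7*u^5/3 - 193*u^4/9 + 13*u^3/3 + 653*u^2/9 - 164*u/3 - 4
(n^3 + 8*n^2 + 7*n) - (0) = n^3 + 8*n^2 + 7*n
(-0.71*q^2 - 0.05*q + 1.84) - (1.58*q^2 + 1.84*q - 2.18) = -2.29*q^2 - 1.89*q + 4.02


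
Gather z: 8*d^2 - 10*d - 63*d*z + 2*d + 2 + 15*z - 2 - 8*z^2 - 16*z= 8*d^2 - 8*d - 8*z^2 + z*(-63*d - 1)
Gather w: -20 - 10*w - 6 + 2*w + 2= -8*w - 24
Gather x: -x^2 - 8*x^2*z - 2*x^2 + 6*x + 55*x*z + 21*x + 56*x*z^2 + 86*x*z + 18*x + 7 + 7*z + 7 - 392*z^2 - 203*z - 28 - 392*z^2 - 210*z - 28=x^2*(-8*z - 3) + x*(56*z^2 + 141*z + 45) - 784*z^2 - 406*z - 42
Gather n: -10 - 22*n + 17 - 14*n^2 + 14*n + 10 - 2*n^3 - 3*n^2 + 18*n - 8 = -2*n^3 - 17*n^2 + 10*n + 9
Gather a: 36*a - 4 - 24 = 36*a - 28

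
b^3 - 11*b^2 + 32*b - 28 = (b - 7)*(b - 2)^2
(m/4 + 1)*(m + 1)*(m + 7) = m^3/4 + 3*m^2 + 39*m/4 + 7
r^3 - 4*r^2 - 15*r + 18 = (r - 6)*(r - 1)*(r + 3)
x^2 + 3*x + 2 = (x + 1)*(x + 2)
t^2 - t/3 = t*(t - 1/3)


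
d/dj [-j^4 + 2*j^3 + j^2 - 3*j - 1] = -4*j^3 + 6*j^2 + 2*j - 3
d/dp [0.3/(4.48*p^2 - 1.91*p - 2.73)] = (0.573 - 2.688*p)/(-4.48*p^2 + 1.91*p + 2.73)^2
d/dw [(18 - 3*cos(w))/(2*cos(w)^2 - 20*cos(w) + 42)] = 3*(sin(w)^2 + 12*cos(w) - 40)*sin(w)/(2*(cos(w)^2 - 10*cos(w) + 21)^2)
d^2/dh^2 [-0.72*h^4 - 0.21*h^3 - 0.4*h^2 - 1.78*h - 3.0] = -8.64*h^2 - 1.26*h - 0.8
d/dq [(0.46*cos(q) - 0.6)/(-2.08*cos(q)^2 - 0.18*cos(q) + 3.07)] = (-0.9568*cos(q)^2 + 2.496*cos(q) - 1.3042)*sin(q)/(4.3264*cos(q)^4 + 0.7488*cos(q)^3 - 12.7388*cos(q)^2 - 1.1052*cos(q) + 9.4249)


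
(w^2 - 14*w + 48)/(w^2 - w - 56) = (w - 6)/(w + 7)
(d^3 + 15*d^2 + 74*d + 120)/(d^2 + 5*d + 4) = (d^2 + 11*d + 30)/(d + 1)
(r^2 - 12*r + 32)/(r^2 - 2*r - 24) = (-r^2 + 12*r - 32)/(-r^2 + 2*r + 24)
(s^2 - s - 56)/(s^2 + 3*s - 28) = (s - 8)/(s - 4)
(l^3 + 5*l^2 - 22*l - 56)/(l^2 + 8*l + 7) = (l^2 - 2*l - 8)/(l + 1)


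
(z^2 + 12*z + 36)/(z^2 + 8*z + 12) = (z + 6)/(z + 2)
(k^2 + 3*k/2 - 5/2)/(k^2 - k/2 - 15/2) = (k - 1)/(k - 3)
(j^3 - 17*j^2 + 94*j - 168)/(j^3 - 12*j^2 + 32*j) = (j^2 - 13*j + 42)/(j*(j - 8))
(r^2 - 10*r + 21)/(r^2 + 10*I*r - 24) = (r^2 - 10*r + 21)/(r^2 + 10*I*r - 24)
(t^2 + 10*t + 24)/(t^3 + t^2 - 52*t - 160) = (t + 6)/(t^2 - 3*t - 40)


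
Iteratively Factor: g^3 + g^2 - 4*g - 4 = (g - 2)*(g^2 + 3*g + 2) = (g - 2)*(g + 1)*(g + 2)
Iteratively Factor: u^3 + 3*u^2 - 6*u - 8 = (u + 4)*(u^2 - u - 2) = (u + 1)*(u + 4)*(u - 2)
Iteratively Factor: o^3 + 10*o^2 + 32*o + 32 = (o + 4)*(o^2 + 6*o + 8) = (o + 4)^2*(o + 2)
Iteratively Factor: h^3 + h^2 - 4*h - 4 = (h - 2)*(h^2 + 3*h + 2) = (h - 2)*(h + 2)*(h + 1)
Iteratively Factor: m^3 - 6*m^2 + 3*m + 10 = (m - 2)*(m^2 - 4*m - 5) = (m - 2)*(m + 1)*(m - 5)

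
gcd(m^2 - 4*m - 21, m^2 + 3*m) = m + 3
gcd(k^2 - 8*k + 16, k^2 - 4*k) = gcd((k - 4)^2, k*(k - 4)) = k - 4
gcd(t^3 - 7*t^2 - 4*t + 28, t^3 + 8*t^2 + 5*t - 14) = t + 2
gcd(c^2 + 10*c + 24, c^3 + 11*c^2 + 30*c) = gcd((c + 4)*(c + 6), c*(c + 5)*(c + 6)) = c + 6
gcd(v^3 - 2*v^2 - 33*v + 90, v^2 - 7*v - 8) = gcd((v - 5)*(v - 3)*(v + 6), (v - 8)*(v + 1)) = 1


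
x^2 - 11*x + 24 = (x - 8)*(x - 3)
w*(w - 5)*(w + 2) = w^3 - 3*w^2 - 10*w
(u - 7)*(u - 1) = u^2 - 8*u + 7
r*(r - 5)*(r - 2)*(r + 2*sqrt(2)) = r^4 - 7*r^3 + 2*sqrt(2)*r^3 - 14*sqrt(2)*r^2 + 10*r^2 + 20*sqrt(2)*r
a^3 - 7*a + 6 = (a - 2)*(a - 1)*(a + 3)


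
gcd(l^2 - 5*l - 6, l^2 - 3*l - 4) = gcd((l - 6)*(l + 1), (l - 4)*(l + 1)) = l + 1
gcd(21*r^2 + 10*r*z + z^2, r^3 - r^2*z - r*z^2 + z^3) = 1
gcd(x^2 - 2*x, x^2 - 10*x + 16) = x - 2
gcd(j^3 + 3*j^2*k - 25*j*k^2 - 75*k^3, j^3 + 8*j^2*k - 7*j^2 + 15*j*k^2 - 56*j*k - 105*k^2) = j^2 + 8*j*k + 15*k^2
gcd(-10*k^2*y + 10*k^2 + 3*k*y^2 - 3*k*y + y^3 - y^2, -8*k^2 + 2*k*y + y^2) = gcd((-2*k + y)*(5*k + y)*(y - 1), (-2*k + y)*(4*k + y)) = -2*k + y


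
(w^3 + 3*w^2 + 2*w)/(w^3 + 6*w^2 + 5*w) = (w + 2)/(w + 5)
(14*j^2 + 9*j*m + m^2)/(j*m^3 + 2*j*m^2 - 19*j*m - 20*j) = (14*j^2 + 9*j*m + m^2)/(j*(m^3 + 2*m^2 - 19*m - 20))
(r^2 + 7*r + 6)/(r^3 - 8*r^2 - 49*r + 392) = (r^2 + 7*r + 6)/(r^3 - 8*r^2 - 49*r + 392)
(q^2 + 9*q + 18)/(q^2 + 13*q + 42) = (q + 3)/(q + 7)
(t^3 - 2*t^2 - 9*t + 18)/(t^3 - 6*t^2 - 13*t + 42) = (t - 3)/(t - 7)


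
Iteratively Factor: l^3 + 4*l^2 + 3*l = (l + 1)*(l^2 + 3*l) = l*(l + 1)*(l + 3)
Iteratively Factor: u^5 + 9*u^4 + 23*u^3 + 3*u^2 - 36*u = (u - 1)*(u^4 + 10*u^3 + 33*u^2 + 36*u) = (u - 1)*(u + 3)*(u^3 + 7*u^2 + 12*u) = u*(u - 1)*(u + 3)*(u^2 + 7*u + 12) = u*(u - 1)*(u + 3)^2*(u + 4)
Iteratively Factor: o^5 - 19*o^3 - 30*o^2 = (o + 3)*(o^4 - 3*o^3 - 10*o^2) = o*(o + 3)*(o^3 - 3*o^2 - 10*o) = o*(o + 2)*(o + 3)*(o^2 - 5*o) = o*(o - 5)*(o + 2)*(o + 3)*(o)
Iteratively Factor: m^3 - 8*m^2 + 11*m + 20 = (m - 5)*(m^2 - 3*m - 4) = (m - 5)*(m + 1)*(m - 4)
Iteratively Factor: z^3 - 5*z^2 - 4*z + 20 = (z + 2)*(z^2 - 7*z + 10) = (z - 5)*(z + 2)*(z - 2)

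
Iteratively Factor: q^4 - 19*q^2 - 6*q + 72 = (q + 3)*(q^3 - 3*q^2 - 10*q + 24) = (q + 3)^2*(q^2 - 6*q + 8) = (q - 4)*(q + 3)^2*(q - 2)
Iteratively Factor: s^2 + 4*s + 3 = (s + 3)*(s + 1)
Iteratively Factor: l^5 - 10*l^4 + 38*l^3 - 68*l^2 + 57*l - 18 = (l - 1)*(l^4 - 9*l^3 + 29*l^2 - 39*l + 18) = (l - 3)*(l - 1)*(l^3 - 6*l^2 + 11*l - 6) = (l - 3)^2*(l - 1)*(l^2 - 3*l + 2) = (l - 3)^2*(l - 2)*(l - 1)*(l - 1)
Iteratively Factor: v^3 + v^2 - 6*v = (v)*(v^2 + v - 6) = v*(v - 2)*(v + 3)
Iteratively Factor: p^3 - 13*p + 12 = (p - 1)*(p^2 + p - 12) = (p - 3)*(p - 1)*(p + 4)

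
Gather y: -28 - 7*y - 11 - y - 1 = -8*y - 40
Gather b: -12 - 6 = -18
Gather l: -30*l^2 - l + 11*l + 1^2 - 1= -30*l^2 + 10*l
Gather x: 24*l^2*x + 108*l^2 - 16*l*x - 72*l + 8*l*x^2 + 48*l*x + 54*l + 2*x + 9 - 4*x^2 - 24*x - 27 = 108*l^2 - 18*l + x^2*(8*l - 4) + x*(24*l^2 + 32*l - 22) - 18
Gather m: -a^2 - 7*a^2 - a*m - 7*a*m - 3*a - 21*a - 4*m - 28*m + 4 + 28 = -8*a^2 - 24*a + m*(-8*a - 32) + 32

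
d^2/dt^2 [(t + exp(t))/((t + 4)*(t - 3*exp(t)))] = ((t + 4)^2*(t - 3*exp(t))^2*exp(t) + (t + 4)^2*(t - 3*exp(t))*(3*(t + exp(t))*exp(t) + 2*(exp(t) + 1)*(3*exp(t) - 1)) + 2*(t + 4)^2*(t + exp(t))*(3*exp(t) - 1)^2 - 2*(t + 4)*(t - 3*exp(t))^2*(exp(t) + 1) - 2*(t + 4)*(t - 3*exp(t))*(t + exp(t))*(3*exp(t) - 1) + 2*(t - 3*exp(t))^2*(t + exp(t)))/((t + 4)^3*(t - 3*exp(t))^3)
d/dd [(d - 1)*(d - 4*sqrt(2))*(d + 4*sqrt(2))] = 3*d^2 - 2*d - 32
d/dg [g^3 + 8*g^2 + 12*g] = 3*g^2 + 16*g + 12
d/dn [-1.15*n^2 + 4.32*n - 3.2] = 4.32 - 2.3*n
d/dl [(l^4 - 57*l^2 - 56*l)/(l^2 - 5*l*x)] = (2*l^3 - 15*l^2*x + 285*x + 56)/(l^2 - 10*l*x + 25*x^2)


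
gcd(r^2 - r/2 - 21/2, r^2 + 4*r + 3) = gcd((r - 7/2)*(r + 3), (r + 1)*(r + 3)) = r + 3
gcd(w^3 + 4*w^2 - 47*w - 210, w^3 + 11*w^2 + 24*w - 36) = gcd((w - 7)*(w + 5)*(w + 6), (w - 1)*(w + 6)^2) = w + 6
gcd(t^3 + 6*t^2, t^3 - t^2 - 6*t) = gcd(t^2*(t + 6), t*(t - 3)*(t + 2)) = t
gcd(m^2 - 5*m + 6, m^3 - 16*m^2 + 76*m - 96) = m - 2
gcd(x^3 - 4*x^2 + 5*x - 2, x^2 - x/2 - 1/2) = x - 1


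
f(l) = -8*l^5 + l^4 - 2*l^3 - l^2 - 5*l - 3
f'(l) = -40*l^4 + 4*l^3 - 6*l^2 - 2*l - 5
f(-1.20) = 27.00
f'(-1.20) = -101.10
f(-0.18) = -2.12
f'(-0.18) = -4.90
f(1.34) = -47.65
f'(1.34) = -137.80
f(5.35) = -34609.18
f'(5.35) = -32344.81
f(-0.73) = 2.84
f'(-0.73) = -19.65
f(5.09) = -26979.34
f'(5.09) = -26492.33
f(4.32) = -11892.96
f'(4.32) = -13734.54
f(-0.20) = -2.02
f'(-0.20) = -4.94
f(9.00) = -467418.00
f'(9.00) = -260033.00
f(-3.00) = 2082.00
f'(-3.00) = -3401.00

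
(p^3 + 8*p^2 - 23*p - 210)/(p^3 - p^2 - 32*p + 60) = (p + 7)/(p - 2)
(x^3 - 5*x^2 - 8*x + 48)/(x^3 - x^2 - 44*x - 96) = (x^2 - 8*x + 16)/(x^2 - 4*x - 32)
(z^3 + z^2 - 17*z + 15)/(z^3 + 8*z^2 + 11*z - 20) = (z - 3)/(z + 4)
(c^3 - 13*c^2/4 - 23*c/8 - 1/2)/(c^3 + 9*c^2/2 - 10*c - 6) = (c^2 - 15*c/4 - 1)/(c^2 + 4*c - 12)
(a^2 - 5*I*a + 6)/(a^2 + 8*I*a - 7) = (a - 6*I)/(a + 7*I)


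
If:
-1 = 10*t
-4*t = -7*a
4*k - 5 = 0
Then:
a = -2/35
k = 5/4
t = -1/10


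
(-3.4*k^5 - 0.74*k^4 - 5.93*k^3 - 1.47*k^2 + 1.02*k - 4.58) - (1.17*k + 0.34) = -3.4*k^5 - 0.74*k^4 - 5.93*k^3 - 1.47*k^2 - 0.15*k - 4.92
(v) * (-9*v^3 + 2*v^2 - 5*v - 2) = -9*v^4 + 2*v^3 - 5*v^2 - 2*v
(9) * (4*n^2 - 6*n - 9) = 36*n^2 - 54*n - 81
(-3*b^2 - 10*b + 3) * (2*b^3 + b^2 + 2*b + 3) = -6*b^5 - 23*b^4 - 10*b^3 - 26*b^2 - 24*b + 9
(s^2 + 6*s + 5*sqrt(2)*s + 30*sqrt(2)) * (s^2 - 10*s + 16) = s^4 - 4*s^3 + 5*sqrt(2)*s^3 - 44*s^2 - 20*sqrt(2)*s^2 - 220*sqrt(2)*s + 96*s + 480*sqrt(2)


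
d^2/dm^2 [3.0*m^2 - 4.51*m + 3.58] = 6.00000000000000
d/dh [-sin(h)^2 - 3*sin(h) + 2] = -(2*sin(h) + 3)*cos(h)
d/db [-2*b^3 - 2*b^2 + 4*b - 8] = -6*b^2 - 4*b + 4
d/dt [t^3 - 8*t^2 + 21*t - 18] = 3*t^2 - 16*t + 21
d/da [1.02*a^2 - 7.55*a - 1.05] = 2.04*a - 7.55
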